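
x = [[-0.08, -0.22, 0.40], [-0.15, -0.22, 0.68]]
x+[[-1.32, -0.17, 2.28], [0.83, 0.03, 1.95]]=[[-1.4, -0.39, 2.68], [0.68, -0.19, 2.63]]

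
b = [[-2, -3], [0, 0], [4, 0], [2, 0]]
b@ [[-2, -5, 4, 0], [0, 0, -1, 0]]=[[4, 10, -5, 0], [0, 0, 0, 0], [-8, -20, 16, 0], [-4, -10, 8, 0]]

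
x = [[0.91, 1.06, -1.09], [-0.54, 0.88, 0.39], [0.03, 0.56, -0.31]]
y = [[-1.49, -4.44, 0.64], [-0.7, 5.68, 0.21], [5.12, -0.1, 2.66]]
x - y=[[2.4, 5.5, -1.73], [0.16, -4.80, 0.18], [-5.09, 0.66, -2.97]]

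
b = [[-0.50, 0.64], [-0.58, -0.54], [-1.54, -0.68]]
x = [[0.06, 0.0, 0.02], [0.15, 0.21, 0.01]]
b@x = [[0.07,  0.13,  -0.0], [-0.12,  -0.11,  -0.02], [-0.19,  -0.14,  -0.04]]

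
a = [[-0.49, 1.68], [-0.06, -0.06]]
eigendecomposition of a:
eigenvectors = [[(0.98+0j), (0.98-0j)], [0.13+0.14j, (0.13-0.14j)]]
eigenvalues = [(-0.28+0.23j), (-0.28-0.23j)]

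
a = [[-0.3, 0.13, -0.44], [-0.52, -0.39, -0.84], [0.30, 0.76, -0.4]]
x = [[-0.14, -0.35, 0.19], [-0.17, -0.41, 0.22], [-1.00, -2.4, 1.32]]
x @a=[[0.28, 0.26, 0.28], [0.33, 0.30, 0.33], [1.94, 1.81, 1.93]]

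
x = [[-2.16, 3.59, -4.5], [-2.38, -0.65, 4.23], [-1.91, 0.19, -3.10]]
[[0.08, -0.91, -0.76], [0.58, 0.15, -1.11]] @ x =[[3.44, 0.73, -1.85], [0.51, 1.77, 1.47]]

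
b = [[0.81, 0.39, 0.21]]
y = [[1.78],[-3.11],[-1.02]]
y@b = [[1.44, 0.69, 0.37], [-2.52, -1.21, -0.65], [-0.83, -0.4, -0.21]]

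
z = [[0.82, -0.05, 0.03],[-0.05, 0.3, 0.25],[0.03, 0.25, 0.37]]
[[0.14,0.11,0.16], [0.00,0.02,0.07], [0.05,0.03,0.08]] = z @ [[0.15,  0.13,  0.21], [-0.18,  0.03,  0.24], [0.25,  0.05,  0.05]]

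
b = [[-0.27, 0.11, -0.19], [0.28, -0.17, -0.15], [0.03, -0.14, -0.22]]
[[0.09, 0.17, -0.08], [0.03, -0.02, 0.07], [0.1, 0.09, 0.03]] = b @ [[-0.23, -0.35, 0.11], [-0.28, -0.06, -0.33], [-0.32, -0.43, 0.08]]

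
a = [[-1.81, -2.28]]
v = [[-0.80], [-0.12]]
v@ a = [[1.45, 1.82], [0.22, 0.27]]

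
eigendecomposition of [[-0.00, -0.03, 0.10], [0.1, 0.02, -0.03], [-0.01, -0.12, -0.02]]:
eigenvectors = [[-0.63+0.00j, -0.63-0.00j, (-0.49+0j)], [(-0.06+0.54j), -0.06-0.54j, (0.54+0j)], [-0.36-0.43j, (-0.36+0.43j), 0.69+0.00j]]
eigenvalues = [(0.05+0.09j), (0.05-0.09j), (-0.11+0j)]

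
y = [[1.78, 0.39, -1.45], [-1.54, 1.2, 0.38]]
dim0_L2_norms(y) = [2.35, 1.26, 1.5]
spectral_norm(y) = 2.76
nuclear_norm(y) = 4.09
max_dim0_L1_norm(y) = 3.32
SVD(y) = [[-0.79,0.61], [0.61,0.79]] @ diag([2.75815116602058, 1.3310154564764882]) @ [[-0.85, 0.15, 0.50],[-0.1, 0.89, -0.44]]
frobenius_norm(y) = 3.06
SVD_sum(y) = [[1.86, -0.34, -1.09],[-1.44, 0.26, 0.84]] + [[-0.08, 0.73, -0.36], [-0.1, 0.94, -0.46]]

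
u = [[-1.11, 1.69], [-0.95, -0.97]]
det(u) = 2.682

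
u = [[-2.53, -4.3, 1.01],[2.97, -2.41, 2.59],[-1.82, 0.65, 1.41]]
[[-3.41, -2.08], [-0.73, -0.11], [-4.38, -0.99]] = u@[[1.04, 0.38], [-0.21, 0.19], [-1.67, -0.3]]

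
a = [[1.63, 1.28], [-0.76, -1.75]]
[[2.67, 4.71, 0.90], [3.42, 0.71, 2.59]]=a @ [[4.82, 4.87, 2.6], [-4.05, -2.52, -2.61]]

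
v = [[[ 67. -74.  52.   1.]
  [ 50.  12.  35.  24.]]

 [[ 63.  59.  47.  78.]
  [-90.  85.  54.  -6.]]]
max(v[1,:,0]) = 63.0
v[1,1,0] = -90.0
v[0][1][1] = 12.0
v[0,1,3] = 24.0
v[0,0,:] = [67.0, -74.0, 52.0, 1.0]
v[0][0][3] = 1.0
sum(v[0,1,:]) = 121.0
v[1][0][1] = 59.0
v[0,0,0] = 67.0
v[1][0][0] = 63.0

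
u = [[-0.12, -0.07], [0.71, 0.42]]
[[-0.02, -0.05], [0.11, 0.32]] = u@ [[0.19, 0.25],[-0.06, 0.34]]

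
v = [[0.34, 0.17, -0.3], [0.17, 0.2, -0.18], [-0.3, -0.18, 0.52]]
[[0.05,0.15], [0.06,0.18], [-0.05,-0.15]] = v@[[-0.00, -0.00], [0.33, 0.96], [0.02, 0.04]]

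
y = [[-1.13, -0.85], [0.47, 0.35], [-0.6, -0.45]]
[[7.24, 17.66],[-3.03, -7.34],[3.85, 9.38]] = y@[[-10.54, -15.97], [5.49, 0.46]]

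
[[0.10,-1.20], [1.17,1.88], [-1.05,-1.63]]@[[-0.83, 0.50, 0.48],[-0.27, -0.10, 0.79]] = [[0.24, 0.17, -0.9], [-1.48, 0.4, 2.05], [1.31, -0.36, -1.79]]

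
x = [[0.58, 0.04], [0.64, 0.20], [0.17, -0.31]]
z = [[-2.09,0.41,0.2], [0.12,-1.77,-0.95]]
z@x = [[-0.92, -0.06],[-1.22, -0.05]]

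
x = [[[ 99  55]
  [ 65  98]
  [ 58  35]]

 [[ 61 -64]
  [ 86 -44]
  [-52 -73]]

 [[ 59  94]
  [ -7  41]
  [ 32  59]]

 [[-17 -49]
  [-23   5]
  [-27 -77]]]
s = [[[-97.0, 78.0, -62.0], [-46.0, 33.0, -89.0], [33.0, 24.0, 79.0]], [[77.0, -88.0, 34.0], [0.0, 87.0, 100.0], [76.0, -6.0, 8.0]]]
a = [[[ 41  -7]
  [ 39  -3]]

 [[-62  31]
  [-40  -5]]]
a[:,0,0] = [41, -62]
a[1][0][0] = -62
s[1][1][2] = 100.0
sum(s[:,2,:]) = 214.0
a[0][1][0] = 39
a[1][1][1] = -5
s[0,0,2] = -62.0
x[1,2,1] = -73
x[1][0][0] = 61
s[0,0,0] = -97.0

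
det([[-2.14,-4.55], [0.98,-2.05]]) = 8.846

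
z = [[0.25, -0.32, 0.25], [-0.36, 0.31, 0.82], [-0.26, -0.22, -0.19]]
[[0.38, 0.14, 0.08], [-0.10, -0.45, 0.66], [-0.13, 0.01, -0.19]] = z @ [[0.63, 0.40, 0.0], [-0.45, -0.31, 0.29], [0.32, -0.25, 0.69]]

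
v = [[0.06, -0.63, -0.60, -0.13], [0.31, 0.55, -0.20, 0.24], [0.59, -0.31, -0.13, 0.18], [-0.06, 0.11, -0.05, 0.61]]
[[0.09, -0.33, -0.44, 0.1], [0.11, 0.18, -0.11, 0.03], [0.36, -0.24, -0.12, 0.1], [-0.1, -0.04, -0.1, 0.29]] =v@[[0.59, -0.09, 0.02, -0.09], [-0.09, 0.47, 0.08, -0.15], [0.02, 0.08, 0.68, -0.12], [-0.09, -0.15, -0.12, 0.48]]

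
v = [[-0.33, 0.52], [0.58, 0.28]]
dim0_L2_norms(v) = [0.67, 0.59]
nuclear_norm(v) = 1.26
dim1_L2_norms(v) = [0.62, 0.64]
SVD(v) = [[-0.57, 0.83], [0.83, 0.57]] @ diag([0.6679590317627571, 0.5898565350036906]) @ [[1.0,-0.09],[0.09,1.00]]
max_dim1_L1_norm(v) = 0.86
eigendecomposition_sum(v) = [[-0.49, 0.27], [0.30, -0.17]] + [[0.16, 0.25], [0.28, 0.45]]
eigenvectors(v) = [[-0.85, -0.49], [0.53, -0.87]]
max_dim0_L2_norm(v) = 0.67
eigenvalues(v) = [-0.65, 0.6]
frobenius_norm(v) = 0.89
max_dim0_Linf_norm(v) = 0.58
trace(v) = -0.05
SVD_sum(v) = [[-0.38, 0.04], [0.55, -0.05]] + [[0.05, 0.48], [0.03, 0.33]]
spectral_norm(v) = 0.67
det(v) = -0.39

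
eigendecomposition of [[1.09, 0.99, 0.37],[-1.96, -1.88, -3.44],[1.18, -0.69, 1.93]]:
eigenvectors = [[0.29, 0.6, -0.31],[0.55, 0.39, 0.92],[-0.78, -0.7, 0.25]]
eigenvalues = [1.98, 1.29, -2.14]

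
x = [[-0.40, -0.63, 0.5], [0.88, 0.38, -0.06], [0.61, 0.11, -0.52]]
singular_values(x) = [1.42, 0.49, 0.37]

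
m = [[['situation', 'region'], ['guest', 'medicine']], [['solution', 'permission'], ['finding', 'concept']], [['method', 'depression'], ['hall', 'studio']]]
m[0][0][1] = 'region'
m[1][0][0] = 'solution'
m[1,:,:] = [['solution', 'permission'], ['finding', 'concept']]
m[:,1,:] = [['guest', 'medicine'], ['finding', 'concept'], ['hall', 'studio']]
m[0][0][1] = 'region'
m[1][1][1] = 'concept'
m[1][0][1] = 'permission'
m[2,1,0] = 'hall'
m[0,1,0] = 'guest'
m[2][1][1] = 'studio'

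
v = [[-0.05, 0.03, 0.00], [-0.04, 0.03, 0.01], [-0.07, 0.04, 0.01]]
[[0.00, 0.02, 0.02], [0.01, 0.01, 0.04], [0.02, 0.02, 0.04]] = v @ [[-0.82, -0.11, 0.61], [-1.22, 0.38, 1.52], [1.08, -0.19, 2.16]]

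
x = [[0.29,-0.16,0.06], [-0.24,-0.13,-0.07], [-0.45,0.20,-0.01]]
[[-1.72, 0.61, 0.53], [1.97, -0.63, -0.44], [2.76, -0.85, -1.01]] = x @ [[-7.06,  2.02,  2.37], [-2.07,  0.38,  0.17], [-0.13,  1.37,  -2.17]]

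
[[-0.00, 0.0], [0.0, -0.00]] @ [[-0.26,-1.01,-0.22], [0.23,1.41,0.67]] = [[0.00, 0.0, 0.0], [0.0, 0.0, 0.0]]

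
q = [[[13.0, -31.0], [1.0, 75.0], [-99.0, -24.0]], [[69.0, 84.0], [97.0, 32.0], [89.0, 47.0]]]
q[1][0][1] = 84.0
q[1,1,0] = 97.0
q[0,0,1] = -31.0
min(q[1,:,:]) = 32.0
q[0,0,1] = -31.0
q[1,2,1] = 47.0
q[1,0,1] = 84.0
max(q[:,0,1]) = 84.0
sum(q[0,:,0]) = -85.0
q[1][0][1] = 84.0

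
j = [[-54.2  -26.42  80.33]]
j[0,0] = -54.2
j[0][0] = -54.2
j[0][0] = -54.2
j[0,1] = -26.42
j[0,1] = -26.42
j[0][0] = -54.2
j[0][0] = -54.2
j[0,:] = [-54.2, -26.42, 80.33]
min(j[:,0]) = -54.2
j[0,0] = -54.2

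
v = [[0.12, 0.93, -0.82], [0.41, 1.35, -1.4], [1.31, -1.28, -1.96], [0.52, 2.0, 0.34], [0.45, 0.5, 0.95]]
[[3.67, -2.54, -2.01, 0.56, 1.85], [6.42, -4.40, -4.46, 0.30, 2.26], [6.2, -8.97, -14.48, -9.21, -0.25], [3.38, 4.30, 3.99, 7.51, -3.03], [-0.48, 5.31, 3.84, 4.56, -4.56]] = v @ [[2.49, 1.01, -2.71, 0.44, -4.30], [1.46, 1.12, 1.97, 3.14, 0.08], [-2.45, 4.52, 4.29, 2.94, -2.80]]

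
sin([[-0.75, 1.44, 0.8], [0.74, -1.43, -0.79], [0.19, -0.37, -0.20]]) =[[-0.22, 0.42, 0.23], [0.21, -0.41, -0.23], [0.05, -0.11, -0.06]]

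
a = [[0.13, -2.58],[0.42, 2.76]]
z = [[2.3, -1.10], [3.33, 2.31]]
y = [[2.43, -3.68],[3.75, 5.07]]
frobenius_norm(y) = 7.70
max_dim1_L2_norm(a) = 2.79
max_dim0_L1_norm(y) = 8.75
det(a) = 1.44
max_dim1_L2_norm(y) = 6.31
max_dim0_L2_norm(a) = 3.78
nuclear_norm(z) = 6.39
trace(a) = 2.89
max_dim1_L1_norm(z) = 5.64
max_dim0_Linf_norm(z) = 3.33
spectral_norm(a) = 3.78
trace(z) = 4.61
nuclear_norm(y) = 10.56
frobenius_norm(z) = 4.79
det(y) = 26.12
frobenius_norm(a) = 3.80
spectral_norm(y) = 6.60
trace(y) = 7.50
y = z + a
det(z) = 8.98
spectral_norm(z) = 4.31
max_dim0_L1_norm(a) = 5.34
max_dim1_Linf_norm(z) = 3.33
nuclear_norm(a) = 4.17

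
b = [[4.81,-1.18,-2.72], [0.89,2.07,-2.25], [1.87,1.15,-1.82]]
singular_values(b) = [6.4, 3.02, 0.26]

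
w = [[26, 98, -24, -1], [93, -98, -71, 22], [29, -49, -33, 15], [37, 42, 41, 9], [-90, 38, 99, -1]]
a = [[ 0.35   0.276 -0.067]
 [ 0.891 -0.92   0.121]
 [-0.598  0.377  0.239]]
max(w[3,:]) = 42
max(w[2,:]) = 29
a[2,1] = 0.377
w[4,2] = 99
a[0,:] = [0.35, 0.276, -0.067]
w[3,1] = 42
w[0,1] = 98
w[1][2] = -71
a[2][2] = 0.239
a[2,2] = 0.239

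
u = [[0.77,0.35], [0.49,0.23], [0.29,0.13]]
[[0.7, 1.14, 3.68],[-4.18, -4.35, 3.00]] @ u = [[2.16, 0.99],[-4.48, -2.07]]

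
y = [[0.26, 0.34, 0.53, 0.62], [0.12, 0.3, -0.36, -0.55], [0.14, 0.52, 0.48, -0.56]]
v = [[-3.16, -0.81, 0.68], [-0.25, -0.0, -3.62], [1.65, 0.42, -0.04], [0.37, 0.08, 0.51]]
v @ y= [[-0.82, -0.96, -1.06, -1.89], [-0.57, -1.97, -1.87, 1.87], [0.47, 0.67, 0.70, 0.81], [0.18, 0.42, 0.41, -0.1]]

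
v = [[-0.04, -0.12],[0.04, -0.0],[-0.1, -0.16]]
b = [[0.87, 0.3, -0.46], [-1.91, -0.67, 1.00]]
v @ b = [[0.19,  0.07,  -0.1],[0.03,  0.01,  -0.02],[0.22,  0.08,  -0.11]]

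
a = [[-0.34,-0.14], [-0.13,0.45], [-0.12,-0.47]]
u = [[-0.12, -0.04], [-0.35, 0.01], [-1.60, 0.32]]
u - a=[[0.22, 0.1], [-0.22, -0.44], [-1.48, 0.79]]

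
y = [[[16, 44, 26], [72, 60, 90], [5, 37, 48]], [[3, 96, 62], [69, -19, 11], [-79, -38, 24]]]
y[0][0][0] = 16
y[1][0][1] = 96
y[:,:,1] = [[44, 60, 37], [96, -19, -38]]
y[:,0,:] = [[16, 44, 26], [3, 96, 62]]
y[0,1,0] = 72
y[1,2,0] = -79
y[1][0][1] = 96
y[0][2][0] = 5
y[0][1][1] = 60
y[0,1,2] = 90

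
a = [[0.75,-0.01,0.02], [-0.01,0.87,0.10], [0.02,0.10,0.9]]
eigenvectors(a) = [[-0.90, -0.42, 0.04], [-0.3, 0.70, 0.65], [0.3, -0.58, 0.76]]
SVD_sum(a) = [[0.0,0.02,0.03], [0.02,0.42,0.49], [0.03,0.49,0.57]] + [[0.14, -0.24, 0.19],[-0.24, 0.39, -0.32],[0.19, -0.32, 0.26]] + [[0.61, 0.20, -0.20], [0.2, 0.07, -0.07], [-0.2, -0.07, 0.07]]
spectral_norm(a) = 0.99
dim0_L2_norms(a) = [0.75, 0.88, 0.91]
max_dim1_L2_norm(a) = 0.91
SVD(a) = [[0.04,-0.42,-0.90], [0.65,0.70,-0.30], [0.76,-0.58,0.3]] @ diag([0.9864365076099296, 0.7935634923900708, 0.7399999999999999]) @ [[0.04, 0.65, 0.76], [-0.42, 0.70, -0.58], [-0.9, -0.3, 0.30]]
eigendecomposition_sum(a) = [[0.61, 0.2, -0.20], [0.20, 0.07, -0.07], [-0.20, -0.07, 0.07]] + [[0.14, -0.24, 0.19], [-0.24, 0.39, -0.32], [0.19, -0.32, 0.26]] + [[0.00, 0.02, 0.03],[0.02, 0.42, 0.49],[0.03, 0.49, 0.57]]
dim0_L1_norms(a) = [0.78, 0.98, 1.02]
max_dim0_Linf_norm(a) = 0.9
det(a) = 0.58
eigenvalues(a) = [0.74, 0.79, 0.99]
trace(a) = 2.52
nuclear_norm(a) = 2.52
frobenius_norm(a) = 1.47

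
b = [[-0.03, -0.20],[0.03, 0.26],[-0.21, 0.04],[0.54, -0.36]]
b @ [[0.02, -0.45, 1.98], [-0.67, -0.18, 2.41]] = [[0.13, 0.05, -0.54], [-0.17, -0.06, 0.69], [-0.03, 0.09, -0.32], [0.25, -0.18, 0.20]]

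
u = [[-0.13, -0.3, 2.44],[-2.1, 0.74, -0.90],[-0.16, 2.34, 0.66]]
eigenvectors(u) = [[(-0.76+0j), 0.25-0.45j, (0.25+0.45j)],[-0.49+0.00j, (0.23+0.56j), (0.23-0.56j)],[(0.43+0j), (0.61+0j), 0.61-0.00j]]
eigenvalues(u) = [(-1.71+0j), (1.49+2.25j), (1.49-2.25j)]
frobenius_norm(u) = 4.21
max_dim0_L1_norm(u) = 4.0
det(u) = -12.50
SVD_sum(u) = [[0.97,-0.8,1.39], [-1.07,0.89,-1.53], [-0.31,0.25,-0.44]] + [[-0.3, 0.97, 0.77], [-0.12, 0.39, 0.31], [-0.52, 1.69, 1.34]] + [[-0.80, -0.47, 0.28],[-0.91, -0.54, 0.32],[0.67, 0.39, -0.24]]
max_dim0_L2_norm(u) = 2.68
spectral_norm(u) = 2.85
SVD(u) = [[0.66, 0.49, -0.58],[-0.72, 0.20, -0.66],[-0.21, 0.85, 0.48]] @ diag([2.8520147888741723, 2.6100038709497886, 1.6789256796148342]) @ [[0.52,-0.43,0.74], [-0.24,0.76,0.60], [0.82,0.49,-0.29]]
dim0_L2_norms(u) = [2.11, 2.47, 2.68]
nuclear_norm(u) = 7.14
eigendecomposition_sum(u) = [[(-0.89+0j), (-0.72-0j), 0.64-0.00j], [(-0.57+0j), -0.46-0.00j, (0.41-0j)], [(0.51-0j), (0.41+0j), -0.36+0.00j]] + [[(0.38+0.53j), 0.21-0.82j, (0.9+0.01j)], [(-0.76-0.04j), 0.60+0.78j, -0.66+0.83j], [-0.33+0.70j, (0.97-0.25j), (0.51+0.94j)]] + [[(0.38-0.53j), 0.21+0.82j, (0.9-0.01j)], [-0.76+0.04j, 0.60-0.78j, (-0.66-0.83j)], [(-0.33-0.7j), 0.97+0.25j, 0.51-0.94j]]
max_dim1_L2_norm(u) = 2.46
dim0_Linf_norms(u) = [2.1, 2.34, 2.44]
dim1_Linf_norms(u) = [2.44, 2.1, 2.34]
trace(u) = 1.27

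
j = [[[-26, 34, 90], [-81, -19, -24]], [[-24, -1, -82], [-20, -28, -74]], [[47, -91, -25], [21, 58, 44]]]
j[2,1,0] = 21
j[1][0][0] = -24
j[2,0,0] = 47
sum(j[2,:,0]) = 68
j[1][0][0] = -24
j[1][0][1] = -1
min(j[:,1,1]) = -28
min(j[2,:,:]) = -91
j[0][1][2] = -24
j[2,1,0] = 21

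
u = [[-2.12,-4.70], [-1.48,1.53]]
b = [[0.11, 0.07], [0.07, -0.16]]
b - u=[[2.23, 4.77], [1.55, -1.69]]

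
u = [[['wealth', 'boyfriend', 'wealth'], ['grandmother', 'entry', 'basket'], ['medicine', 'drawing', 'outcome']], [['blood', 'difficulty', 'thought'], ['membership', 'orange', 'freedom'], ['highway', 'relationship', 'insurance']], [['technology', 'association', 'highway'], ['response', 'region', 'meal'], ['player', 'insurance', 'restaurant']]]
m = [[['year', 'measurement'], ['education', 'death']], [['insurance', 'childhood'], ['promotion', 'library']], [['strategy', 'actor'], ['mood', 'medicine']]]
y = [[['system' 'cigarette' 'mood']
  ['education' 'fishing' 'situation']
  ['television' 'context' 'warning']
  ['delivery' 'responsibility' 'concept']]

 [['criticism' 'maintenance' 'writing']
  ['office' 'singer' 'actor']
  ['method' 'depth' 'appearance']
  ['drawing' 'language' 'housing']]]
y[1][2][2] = 'appearance'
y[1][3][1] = 'language'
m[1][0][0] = 'insurance'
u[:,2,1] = ['drawing', 'relationship', 'insurance']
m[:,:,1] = [['measurement', 'death'], ['childhood', 'library'], ['actor', 'medicine']]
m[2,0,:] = ['strategy', 'actor']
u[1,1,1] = 'orange'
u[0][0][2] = 'wealth'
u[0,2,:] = ['medicine', 'drawing', 'outcome']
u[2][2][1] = 'insurance'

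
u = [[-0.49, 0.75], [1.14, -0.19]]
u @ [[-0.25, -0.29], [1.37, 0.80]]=[[1.15, 0.74], [-0.55, -0.48]]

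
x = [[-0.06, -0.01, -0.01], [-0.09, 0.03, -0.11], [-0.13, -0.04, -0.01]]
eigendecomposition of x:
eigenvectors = [[0.28, 0.26, 0.04], [0.7, -0.83, -0.93], [0.65, -0.5, 0.37]]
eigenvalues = [-0.11, -0.01, 0.08]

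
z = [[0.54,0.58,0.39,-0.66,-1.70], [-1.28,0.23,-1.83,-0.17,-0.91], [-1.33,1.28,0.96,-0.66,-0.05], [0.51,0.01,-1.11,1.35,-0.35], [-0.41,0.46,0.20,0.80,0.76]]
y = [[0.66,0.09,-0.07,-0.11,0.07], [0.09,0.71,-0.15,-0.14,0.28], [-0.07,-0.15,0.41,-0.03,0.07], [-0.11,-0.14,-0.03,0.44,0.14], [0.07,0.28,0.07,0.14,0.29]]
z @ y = [[0.33,0.02,-0.06,-0.68,-0.36], [-0.74,0.09,-0.75,-0.04,-0.44], [-0.76,0.72,0.31,-0.36,0.23], [0.24,-0.07,-0.56,0.52,0.05], [-0.28,0.36,0.07,0.43,0.45]]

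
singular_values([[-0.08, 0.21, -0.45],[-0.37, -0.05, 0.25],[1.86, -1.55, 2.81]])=[3.74, 0.48, 0.0]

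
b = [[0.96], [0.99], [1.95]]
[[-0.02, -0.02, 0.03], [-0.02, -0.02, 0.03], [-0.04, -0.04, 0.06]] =b@[[-0.02, -0.02, 0.03]]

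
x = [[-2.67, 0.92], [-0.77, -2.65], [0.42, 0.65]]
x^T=[[-2.67,  -0.77,  0.42], [0.92,  -2.65,  0.65]]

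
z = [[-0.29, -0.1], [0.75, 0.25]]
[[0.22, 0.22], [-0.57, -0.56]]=z @ [[-0.90, -0.44],[0.44, -0.9]]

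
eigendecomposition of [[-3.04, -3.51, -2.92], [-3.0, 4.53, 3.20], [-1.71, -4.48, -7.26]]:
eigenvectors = [[0.31, -0.50, 0.47],  [-0.90, -0.52, -0.11],  [0.3, 0.69, 0.87]]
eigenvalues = [4.48, -2.65, -7.6]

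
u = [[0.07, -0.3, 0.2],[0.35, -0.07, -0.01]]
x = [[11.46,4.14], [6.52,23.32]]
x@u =[[2.25, -3.73, 2.25], [8.62, -3.59, 1.07]]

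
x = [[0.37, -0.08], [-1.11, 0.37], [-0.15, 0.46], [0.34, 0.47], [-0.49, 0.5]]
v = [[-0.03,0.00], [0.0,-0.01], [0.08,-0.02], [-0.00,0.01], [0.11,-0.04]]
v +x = [[0.34, -0.08], [-1.11, 0.36], [-0.07, 0.44], [0.34, 0.48], [-0.38, 0.46]]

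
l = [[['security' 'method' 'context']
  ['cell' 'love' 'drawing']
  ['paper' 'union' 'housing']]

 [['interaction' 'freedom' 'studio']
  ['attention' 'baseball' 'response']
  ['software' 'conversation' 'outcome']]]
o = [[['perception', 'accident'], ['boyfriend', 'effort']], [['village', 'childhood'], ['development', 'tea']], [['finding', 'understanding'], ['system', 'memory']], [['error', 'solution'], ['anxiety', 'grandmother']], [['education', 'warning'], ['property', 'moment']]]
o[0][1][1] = 'effort'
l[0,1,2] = 'drawing'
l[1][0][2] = 'studio'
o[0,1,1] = 'effort'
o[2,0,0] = 'finding'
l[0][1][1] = 'love'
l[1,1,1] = 'baseball'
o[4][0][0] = 'education'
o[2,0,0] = 'finding'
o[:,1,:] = [['boyfriend', 'effort'], ['development', 'tea'], ['system', 'memory'], ['anxiety', 'grandmother'], ['property', 'moment']]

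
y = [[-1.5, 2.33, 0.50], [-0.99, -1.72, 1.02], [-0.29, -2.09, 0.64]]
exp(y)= [[0.07, -0.11, 0.64], [-0.08, -0.28, 0.33], [0.23, -0.97, 1.06]]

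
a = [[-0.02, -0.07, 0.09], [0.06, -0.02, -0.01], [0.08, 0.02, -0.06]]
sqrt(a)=[[0.09+0.09j, (-0.11+0.21j), (0.13-0.26j)], [0.12-0.19j, (-0.15+0.21j), (0.16-0.06j)], [(0.13-0.24j), -0.16+0.03j, 0.18+0.14j]]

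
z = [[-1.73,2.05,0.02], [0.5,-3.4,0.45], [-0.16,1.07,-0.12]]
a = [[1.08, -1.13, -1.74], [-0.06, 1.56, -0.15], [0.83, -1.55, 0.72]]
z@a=[[-1.97, 5.12, 2.72],[1.12, -6.57, -0.04],[-0.34, 2.04, 0.03]]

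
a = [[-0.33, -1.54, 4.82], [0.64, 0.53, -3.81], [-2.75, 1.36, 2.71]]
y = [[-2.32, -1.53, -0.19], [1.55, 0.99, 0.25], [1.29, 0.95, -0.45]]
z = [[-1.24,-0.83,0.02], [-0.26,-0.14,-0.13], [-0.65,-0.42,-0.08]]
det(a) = -4.43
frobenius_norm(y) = 3.74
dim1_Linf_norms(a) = [4.82, 3.81, 2.75]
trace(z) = -1.46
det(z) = 0.00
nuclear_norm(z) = 1.86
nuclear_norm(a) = 10.16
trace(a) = 2.91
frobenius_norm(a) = 7.59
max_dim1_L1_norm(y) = 4.04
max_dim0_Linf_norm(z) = 1.24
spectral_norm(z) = 1.71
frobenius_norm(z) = 1.71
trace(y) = -1.78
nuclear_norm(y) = 4.25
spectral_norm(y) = 3.70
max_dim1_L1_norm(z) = 2.09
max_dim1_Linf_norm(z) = 1.24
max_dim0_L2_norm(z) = 1.42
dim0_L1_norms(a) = [3.72, 3.43, 11.34]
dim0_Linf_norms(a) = [2.75, 1.54, 4.82]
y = a @ z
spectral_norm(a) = 6.99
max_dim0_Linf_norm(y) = 2.32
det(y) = -0.01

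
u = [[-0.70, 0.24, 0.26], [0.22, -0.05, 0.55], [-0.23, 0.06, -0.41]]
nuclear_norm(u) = 1.54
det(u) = 0.00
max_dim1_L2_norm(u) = 0.78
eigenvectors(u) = [[0.56, -0.12, 0.31],[-0.63, -0.79, 0.95],[0.54, 0.61, -0.04]]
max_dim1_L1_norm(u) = 1.2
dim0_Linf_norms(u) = [0.7, 0.24, 0.55]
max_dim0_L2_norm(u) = 0.77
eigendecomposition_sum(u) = [[-0.63, 0.21, 0.15], [0.70, -0.24, -0.17], [-0.6, 0.2, 0.15]] + [[-0.07, 0.03, 0.11], [-0.48, 0.19, 0.72], [0.37, -0.14, -0.56]] + [[-0.00, 0.0, 0.00], [-0.00, 0.00, 0.00], [0.0, -0.00, -0.0]]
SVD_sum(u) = [[-0.61,0.20,-0.15], [0.32,-0.10,0.08], [-0.3,0.1,-0.07]] + [[-0.09, 0.04, 0.41], [-0.10, 0.05, 0.47], [0.07, -0.04, -0.34]] + [[-0.0, -0.0, 0.0],[0.0, 0.00, -0.0],[0.00, 0.0, -0.0]]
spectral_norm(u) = 0.81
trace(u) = -1.16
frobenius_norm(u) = 1.09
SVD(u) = [[-0.81, -0.58, -0.06],[0.42, -0.66, 0.62],[-0.40, 0.47, 0.79]] @ diag([0.8129452636915384, 0.7296021815499559, 0.0008092706841218663]) @ [[0.93,-0.3,0.23],[0.2,-0.11,-0.97],[0.31,0.95,-0.04]]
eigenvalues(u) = [-0.72, -0.44, 0.0]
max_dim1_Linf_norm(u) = 0.7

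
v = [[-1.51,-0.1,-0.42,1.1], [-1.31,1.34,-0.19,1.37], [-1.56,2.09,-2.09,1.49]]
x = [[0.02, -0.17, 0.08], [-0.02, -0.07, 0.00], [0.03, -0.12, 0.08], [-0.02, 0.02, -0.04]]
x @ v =[[0.07,  -0.06,  -0.14,  -0.09], [0.12,  -0.09,  0.02,  -0.12], [-0.01,  0.0,  -0.16,  -0.01], [0.07,  -0.05,  0.09,  -0.05]]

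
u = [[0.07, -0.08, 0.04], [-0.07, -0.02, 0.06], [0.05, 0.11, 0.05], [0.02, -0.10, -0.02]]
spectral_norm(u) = 0.17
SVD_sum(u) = [[0.00,-0.08,-0.01],[0.0,-0.01,-0.00],[-0.00,0.11,0.02],[0.00,-0.1,-0.01]] + [[0.07,0.00,0.01],[-0.06,-0.00,-0.01],[0.06,0.0,0.01],[0.02,0.00,0.0]] + [[-0.01, -0.01, 0.04], [-0.01, -0.01, 0.07], [-0.0, -0.0, 0.02], [0.00, 0.00, -0.01]]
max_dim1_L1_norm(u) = 0.21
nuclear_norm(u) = 0.37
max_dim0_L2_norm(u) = 0.17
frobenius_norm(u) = 0.22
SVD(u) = [[0.44, 0.66, 0.46], [0.05, -0.53, 0.83], [-0.67, 0.52, 0.29], [0.60, 0.14, -0.09]] @ diag([0.1713861684457817, 0.11314193847659856, 0.08675069465561498]) @ [[0.04, -0.99, -0.14], [0.99, 0.01, 0.16], [-0.15, -0.15, 0.98]]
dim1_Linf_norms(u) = [0.08, 0.07, 0.11, 0.1]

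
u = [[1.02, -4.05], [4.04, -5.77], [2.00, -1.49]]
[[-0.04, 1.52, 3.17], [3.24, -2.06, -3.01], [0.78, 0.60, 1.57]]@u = [[12.44, -13.33],[-11.04, 3.25],[6.36, -8.96]]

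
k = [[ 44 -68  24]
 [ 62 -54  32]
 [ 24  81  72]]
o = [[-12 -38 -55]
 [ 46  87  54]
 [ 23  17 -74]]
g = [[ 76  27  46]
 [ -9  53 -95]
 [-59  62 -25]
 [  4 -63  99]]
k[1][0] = 62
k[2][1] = 81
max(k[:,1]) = 81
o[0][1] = -38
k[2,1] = 81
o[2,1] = 17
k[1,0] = 62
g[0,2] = 46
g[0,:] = [76, 27, 46]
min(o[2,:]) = -74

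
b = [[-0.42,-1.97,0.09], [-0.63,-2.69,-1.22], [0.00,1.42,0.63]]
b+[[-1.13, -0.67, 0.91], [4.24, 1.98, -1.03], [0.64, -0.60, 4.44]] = [[-1.55, -2.64, 1.0], [3.61, -0.71, -2.25], [0.64, 0.82, 5.07]]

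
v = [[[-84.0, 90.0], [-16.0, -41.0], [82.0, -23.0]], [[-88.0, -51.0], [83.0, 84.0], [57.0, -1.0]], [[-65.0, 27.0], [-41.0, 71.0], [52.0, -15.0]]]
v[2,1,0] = -41.0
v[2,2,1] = -15.0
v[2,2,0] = 52.0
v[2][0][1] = 27.0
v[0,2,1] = -23.0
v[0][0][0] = -84.0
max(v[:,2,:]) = 82.0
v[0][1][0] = -16.0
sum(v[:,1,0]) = 26.0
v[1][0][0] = -88.0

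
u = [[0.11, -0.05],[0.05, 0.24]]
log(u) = [[-2.15, -0.29], [0.29, -1.39]]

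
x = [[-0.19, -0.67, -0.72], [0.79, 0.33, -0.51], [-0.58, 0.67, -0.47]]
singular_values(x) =[1.0, 1.0, 1.0]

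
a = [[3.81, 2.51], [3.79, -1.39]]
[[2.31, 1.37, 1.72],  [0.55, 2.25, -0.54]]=a@ [[0.31, 0.51, 0.07], [0.45, -0.23, 0.58]]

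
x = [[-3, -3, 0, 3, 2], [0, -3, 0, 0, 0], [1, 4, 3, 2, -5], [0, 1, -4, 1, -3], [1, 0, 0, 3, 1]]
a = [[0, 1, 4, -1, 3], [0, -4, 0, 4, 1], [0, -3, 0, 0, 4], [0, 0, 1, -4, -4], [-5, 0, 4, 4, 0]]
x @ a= [[-10, 9, -1, -13, -24], [0, 12, 0, -12, -3], [25, -24, -14, -13, 11], [15, 8, -11, -12, -19], [-5, 1, 11, -9, -9]]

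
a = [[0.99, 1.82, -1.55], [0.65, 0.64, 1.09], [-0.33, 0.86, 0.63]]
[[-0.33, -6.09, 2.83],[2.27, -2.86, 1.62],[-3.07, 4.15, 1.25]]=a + [[-1.32, -7.91, 4.38],  [1.62, -3.5, 0.53],  [-2.74, 3.29, 0.62]]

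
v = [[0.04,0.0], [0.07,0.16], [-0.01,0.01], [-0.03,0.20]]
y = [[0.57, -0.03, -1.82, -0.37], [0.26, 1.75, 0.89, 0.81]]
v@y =[[0.02, -0.0, -0.07, -0.01], [0.08, 0.28, 0.01, 0.10], [-0.00, 0.02, 0.03, 0.01], [0.03, 0.35, 0.23, 0.17]]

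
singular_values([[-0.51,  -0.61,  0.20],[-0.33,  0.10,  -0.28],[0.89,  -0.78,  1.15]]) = [1.71, 0.82, 0.0]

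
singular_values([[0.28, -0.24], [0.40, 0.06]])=[0.5, 0.23]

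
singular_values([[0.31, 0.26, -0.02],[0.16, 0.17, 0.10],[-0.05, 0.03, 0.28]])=[0.47, 0.3, 0.0]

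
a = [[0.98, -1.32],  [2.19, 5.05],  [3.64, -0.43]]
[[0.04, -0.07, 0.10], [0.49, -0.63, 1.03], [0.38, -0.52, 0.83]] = a@[[0.11, -0.15, 0.24], [0.05, -0.06, 0.1]]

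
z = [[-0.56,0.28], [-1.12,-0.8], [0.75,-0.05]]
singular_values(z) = [1.56, 0.66]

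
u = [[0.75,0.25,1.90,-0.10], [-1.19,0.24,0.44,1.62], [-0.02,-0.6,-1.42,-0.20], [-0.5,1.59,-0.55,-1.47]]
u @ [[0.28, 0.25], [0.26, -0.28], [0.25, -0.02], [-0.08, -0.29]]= [[0.76, 0.11], [-0.29, -0.84], [-0.5, 0.25], [0.25, -0.13]]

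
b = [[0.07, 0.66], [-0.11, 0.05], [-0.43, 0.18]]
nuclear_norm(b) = 1.13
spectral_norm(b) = 0.69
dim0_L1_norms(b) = [0.61, 0.89]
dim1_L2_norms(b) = [0.66, 0.12, 0.47]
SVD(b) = [[-0.94, 0.35], [-0.09, -0.23], [-0.34, -0.91]] @ diag([0.68951012151033, 0.4438195492931895]) @ [[0.13, -0.99], [0.99, 0.13]]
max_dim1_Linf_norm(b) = 0.66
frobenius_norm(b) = 0.82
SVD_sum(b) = [[-0.09, 0.64],[-0.01, 0.06],[-0.03, 0.23]] + [[0.16,  0.02], [-0.10,  -0.01], [-0.40,  -0.05]]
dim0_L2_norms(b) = [0.45, 0.69]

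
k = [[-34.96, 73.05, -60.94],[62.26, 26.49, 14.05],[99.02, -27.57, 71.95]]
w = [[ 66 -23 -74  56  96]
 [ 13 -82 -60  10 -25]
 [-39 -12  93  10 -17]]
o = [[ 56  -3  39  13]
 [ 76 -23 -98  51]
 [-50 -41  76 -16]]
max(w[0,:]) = 96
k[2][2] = 71.95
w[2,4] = -17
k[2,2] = 71.95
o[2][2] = 76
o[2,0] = -50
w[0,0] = 66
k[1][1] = 26.49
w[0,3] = 56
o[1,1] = -23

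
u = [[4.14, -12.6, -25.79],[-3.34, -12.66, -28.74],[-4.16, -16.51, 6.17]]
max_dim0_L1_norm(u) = 60.7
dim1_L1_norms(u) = [42.53, 44.74, 26.84]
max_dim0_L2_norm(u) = 39.1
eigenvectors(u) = [[0.56, 0.97, -0.59], [0.73, -0.24, -0.48], [0.39, 0.05, 0.65]]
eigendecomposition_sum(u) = [[-2.91, -14.06, -13.04], [-3.83, -18.49, -17.15], [-2.05, -9.9, -9.18]] + [[4.91, -4.4, 1.25], [-1.24, 1.11, -0.31], [0.24, -0.21, 0.06]] + [[2.15, 5.86, -14.00], [1.73, 4.72, -11.28], [-2.34, -6.40, 15.29]]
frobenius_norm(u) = 46.54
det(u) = -4117.80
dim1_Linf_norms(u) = [25.79, 28.74, 16.51]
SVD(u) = [[0.67, 0.04, -0.74],[0.74, 0.01, 0.68],[0.04, -1.0, -0.02]] @ diag([42.56283453695069, 18.058232591946688, 5.357466923398826]) @ [[0.0, -0.43, -0.9], [0.24, 0.88, -0.42], [-0.97, 0.21, -0.11]]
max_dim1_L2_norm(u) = 31.58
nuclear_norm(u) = 65.98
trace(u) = -2.35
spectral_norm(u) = 42.56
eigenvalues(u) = [-30.58, 6.08, 22.16]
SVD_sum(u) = [[0.12,-12.45,-25.88], [0.13,-13.6,-28.27], [0.01,-0.68,-1.42]] + [[0.19, 0.69, -0.33], [0.05, 0.17, -0.08], [-4.30, -15.8, 7.58]] + [[3.83, -0.84, 0.42], [-3.52, 0.77, -0.39], [0.13, -0.03, 0.01]]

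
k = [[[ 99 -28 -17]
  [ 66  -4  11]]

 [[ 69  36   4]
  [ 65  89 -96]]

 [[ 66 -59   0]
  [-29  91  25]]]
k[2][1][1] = 91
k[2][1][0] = -29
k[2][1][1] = 91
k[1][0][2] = 4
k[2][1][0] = -29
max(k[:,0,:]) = 99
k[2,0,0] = 66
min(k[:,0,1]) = -59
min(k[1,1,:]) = -96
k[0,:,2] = [-17, 11]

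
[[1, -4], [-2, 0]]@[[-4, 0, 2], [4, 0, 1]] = [[-20, 0, -2], [8, 0, -4]]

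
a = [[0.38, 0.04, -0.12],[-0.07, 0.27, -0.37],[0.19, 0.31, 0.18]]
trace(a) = 0.83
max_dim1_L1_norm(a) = 0.71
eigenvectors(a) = [[(-0.84+0j), (0.17-0.13j), 0.17+0.13j], [(0.54+0j), (0.7+0j), 0.70-0.00j], [0.03+0.00j, 0.03-0.68j, (0.03+0.68j)]]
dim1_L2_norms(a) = [0.4, 0.46, 0.41]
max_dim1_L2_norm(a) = 0.46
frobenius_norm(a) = 0.73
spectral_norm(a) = 0.49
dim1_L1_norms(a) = [0.54, 0.71, 0.68]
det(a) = 0.07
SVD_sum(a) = [[0.16, 0.21, -0.13], [0.17, 0.22, -0.14], [0.14, 0.17, -0.11]] + [[0.1, -0.01, 0.12], [-0.22, 0.01, -0.26], [0.16, -0.01, 0.19]] + [[0.12,-0.16,-0.11],[-0.02,0.03,0.02],[-0.11,0.15,0.1]]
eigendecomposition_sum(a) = [[(0.31+0j), (-0.07+0j), -0.06+0.00j], [-0.20-0.00j, 0.05-0.00j, (0.04+0j)], [-0.01-0.00j, -0j, 0.00+0.00j]] + [[0.03+0.01j, (0.06+0.02j), -0.03+0.06j], [0.06+0.10j, 0.11+0.15j, -0.20+0.10j], [0.10-0.06j, 0.15-0.10j, (0.09+0.2j)]] + [[0.03-0.01j, 0.06-0.02j, (-0.03-0.06j)], [0.06-0.10j, (0.11-0.15j), (-0.2-0.1j)], [0.10+0.06j, 0.15+0.10j, 0.09-0.20j]]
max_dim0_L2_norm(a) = 0.43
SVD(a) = [[-0.59, 0.35, -0.73], [-0.64, -0.76, 0.16], [-0.50, 0.55, 0.67]] @ diag([0.49421425279289644, 0.44587079129930185, 0.3108882593513199]) @ [[-0.56, -0.71, 0.44], [0.65, -0.04, 0.76], [-0.52, 0.71, 0.48]]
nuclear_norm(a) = 1.25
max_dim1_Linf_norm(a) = 0.38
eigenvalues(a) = [(0.36+0j), (0.24+0.37j), (0.24-0.37j)]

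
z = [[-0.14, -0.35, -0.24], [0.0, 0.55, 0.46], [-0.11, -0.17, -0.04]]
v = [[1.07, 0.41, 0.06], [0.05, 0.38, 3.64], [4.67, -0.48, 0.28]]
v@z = [[-0.16, -0.16, -0.07], [-0.41, -0.43, 0.02], [-0.68, -1.95, -1.35]]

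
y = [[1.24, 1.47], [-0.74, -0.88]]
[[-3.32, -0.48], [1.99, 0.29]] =y@[[-1.47, -0.96], [-1.02, 0.48]]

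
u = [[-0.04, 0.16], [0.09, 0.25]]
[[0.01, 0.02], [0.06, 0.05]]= u @ [[0.24, 0.14], [0.14, 0.16]]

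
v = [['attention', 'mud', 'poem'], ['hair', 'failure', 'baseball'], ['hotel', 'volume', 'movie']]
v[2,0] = 'hotel'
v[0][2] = 'poem'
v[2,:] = ['hotel', 'volume', 'movie']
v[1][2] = 'baseball'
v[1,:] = ['hair', 'failure', 'baseball']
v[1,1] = 'failure'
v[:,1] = ['mud', 'failure', 'volume']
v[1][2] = 'baseball'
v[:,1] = ['mud', 'failure', 'volume']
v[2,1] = 'volume'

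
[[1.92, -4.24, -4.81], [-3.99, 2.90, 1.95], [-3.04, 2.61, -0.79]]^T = [[1.92, -3.99, -3.04], [-4.24, 2.9, 2.61], [-4.81, 1.95, -0.79]]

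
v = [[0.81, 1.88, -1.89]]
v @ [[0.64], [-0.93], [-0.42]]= [[-0.44]]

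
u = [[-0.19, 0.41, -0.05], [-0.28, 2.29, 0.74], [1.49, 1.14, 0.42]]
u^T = [[-0.19, -0.28, 1.49], [0.41, 2.29, 1.14], [-0.05, 0.74, 0.42]]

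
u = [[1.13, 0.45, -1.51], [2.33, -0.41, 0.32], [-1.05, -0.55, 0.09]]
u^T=[[1.13, 2.33, -1.05], [0.45, -0.41, -0.55], [-1.51, 0.32, 0.09]]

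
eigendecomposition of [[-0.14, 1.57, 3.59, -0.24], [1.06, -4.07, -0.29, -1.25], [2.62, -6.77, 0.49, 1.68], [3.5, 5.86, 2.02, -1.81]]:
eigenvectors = [[-0.53+0.00j, (-0.57+0j), (-0.13-0.4j), (-0.13+0.4j)], [(0.03+0j), 0.30+0.00j, (-0.01-0.24j), (-0.01+0.24j)], [-0.68+0.00j, 0.69+0.00j, 0.36+0.21j, (0.36-0.21j)], [(-0.51+0j), -0.32+0.00j, (-0.77+0j), (-0.77-0j)]]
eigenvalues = [(4.13+0j), (-5.42+0j), (-2.12+3.07j), (-2.12-3.07j)]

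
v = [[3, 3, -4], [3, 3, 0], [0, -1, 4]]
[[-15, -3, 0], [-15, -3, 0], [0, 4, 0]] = v @ [[-5, 3, 0], [0, -4, 0], [0, 0, 0]]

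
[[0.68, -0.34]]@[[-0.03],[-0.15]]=[[0.03]]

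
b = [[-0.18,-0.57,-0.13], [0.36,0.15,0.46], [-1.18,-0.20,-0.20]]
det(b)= 0.244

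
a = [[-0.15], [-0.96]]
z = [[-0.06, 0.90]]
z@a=[[-0.86]]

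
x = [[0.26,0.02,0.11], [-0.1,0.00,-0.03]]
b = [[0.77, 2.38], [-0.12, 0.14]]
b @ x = [[-0.04, 0.02, 0.01], [-0.05, -0.0, -0.02]]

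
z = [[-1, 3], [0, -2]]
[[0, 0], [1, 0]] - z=[[1, -3], [1, 2]]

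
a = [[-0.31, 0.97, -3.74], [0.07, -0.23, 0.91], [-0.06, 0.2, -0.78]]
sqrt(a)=[[0.00+0.36j,(0.02-0.81j),0.03+2.88j], [-0.06j,0.04+0.21j,0.05-0.82j], [0.00+0.05j,(0.01-0.18j),(0.01+0.71j)]]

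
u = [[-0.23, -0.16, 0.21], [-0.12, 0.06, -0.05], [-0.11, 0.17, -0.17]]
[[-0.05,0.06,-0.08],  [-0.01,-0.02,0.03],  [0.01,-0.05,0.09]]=u @ [[0.08, 0.02, -0.08],[-0.18, 0.08, -0.02],[-0.28, 0.39, -0.47]]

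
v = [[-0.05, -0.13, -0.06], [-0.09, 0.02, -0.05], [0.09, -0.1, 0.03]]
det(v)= 0.000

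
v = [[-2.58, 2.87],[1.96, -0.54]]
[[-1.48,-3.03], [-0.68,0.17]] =v @ [[-0.65, -0.27], [-1.10, -1.30]]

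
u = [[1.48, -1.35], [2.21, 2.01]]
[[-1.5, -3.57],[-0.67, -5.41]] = u @ [[-0.66, -2.43],  [0.39, -0.02]]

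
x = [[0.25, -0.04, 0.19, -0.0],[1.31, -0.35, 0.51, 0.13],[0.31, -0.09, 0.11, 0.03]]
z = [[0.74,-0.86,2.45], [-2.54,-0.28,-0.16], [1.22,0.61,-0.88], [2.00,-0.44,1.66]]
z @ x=[[-0.18, 0.05, -0.03, -0.04],[-1.05, 0.21, -0.64, -0.04],[0.83, -0.18, 0.45, 0.05],[0.44, -0.08, 0.34, -0.01]]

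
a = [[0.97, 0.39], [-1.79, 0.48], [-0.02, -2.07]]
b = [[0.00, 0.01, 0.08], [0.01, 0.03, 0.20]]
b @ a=[[-0.02,-0.16], [-0.05,-0.40]]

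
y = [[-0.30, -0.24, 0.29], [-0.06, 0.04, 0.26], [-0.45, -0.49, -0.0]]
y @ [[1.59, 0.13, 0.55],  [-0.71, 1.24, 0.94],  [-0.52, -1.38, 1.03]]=[[-0.46, -0.74, -0.09], [-0.26, -0.32, 0.27], [-0.37, -0.67, -0.71]]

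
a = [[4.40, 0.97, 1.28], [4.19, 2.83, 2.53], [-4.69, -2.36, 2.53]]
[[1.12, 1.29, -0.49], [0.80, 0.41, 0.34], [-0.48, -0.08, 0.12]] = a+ [[-3.28, 0.32, -1.77], [-3.39, -2.42, -2.19], [4.21, 2.28, -2.41]]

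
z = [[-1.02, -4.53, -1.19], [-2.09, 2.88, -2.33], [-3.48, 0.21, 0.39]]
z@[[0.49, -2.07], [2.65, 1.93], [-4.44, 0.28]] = [[-7.22, -6.96], [16.95, 9.23], [-2.88, 7.72]]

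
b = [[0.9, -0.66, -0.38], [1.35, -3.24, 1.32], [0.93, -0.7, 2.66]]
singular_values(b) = [4.38, 2.06, 0.68]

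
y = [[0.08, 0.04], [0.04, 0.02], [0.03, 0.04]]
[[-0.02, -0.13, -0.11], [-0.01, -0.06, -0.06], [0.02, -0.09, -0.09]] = y@[[-0.72, -0.63, -0.53], [1.06, -1.87, -1.74]]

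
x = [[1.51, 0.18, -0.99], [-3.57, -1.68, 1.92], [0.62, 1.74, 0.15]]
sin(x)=[[0.59, 0.07, -0.39], [-1.38, -0.64, 0.74], [0.23, 0.67, 0.06]]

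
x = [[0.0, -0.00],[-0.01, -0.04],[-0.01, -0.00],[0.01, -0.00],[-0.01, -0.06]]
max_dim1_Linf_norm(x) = 0.06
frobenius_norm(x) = 0.07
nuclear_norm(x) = 0.09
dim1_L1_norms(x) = [0.0, 0.05, 0.01, 0.01, 0.07]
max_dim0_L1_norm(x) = 0.1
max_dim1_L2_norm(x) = 0.06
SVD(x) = [[0.0, -0.0], [-0.56, -0.14], [-0.03, -0.69], [0.03, 0.69], [-0.83, 0.14]] @ diag([0.07348469228349534, 0.014142135623730949]) @ [[0.20, 0.98], [0.98, -0.20]]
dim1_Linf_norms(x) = [0.0, 0.04, 0.01, 0.01, 0.06]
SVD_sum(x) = [[0.0, 0.0], [-0.01, -0.04], [-0.00, -0.00], [0.00, 0.0], [-0.01, -0.06]] + [[-0.00, 0.00], [-0.00, 0.00], [-0.01, 0.0], [0.01, -0.00], [0.0, -0.00]]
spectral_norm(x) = 0.07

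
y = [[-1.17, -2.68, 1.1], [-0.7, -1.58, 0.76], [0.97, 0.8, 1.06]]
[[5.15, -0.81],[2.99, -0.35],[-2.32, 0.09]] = y @ [[-0.39,  -2.34], [-1.91,  1.71], [-0.39,  0.94]]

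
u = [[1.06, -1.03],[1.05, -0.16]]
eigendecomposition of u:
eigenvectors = [[(0.41+0.57j), (0.41-0.57j)], [0.71+0.00j, 0.71-0.00j]]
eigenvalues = [(0.45+0.84j), (0.45-0.84j)]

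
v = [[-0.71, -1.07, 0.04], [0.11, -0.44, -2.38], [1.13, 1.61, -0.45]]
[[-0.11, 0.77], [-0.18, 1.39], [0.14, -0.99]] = v@[[0.14, -1.02], [0.01, -0.07], [0.08, -0.62]]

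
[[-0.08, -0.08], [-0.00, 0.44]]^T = [[-0.08, -0.00], [-0.08, 0.44]]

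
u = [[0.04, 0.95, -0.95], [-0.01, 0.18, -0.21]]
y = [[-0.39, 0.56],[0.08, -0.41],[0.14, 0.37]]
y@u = [[-0.02,-0.27,0.25], [0.01,0.0,0.01], [0.00,0.2,-0.21]]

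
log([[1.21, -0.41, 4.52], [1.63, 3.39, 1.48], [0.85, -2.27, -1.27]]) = [[(1.16+0.98j),(-0.48-0.91j),0.34-2.54j], [(0.46-0.07j),(1.45+0.06j),0.51+0.18j], [-0.07-0.81j,-0.38+0.75j,(0.86+2.09j)]]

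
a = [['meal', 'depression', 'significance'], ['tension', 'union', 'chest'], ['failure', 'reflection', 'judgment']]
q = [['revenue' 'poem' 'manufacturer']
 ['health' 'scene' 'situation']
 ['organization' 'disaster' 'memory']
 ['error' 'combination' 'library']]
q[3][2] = 'library'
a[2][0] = 'failure'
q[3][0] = 'error'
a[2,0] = 'failure'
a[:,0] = ['meal', 'tension', 'failure']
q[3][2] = 'library'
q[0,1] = 'poem'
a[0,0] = 'meal'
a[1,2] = 'chest'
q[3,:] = ['error', 'combination', 'library']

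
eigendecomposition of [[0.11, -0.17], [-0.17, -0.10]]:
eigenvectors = [[0.87, 0.49], [-0.49, 0.87]]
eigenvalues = [0.2, -0.19]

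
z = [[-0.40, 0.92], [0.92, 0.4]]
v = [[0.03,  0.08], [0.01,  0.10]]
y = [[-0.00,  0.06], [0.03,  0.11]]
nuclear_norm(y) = 0.14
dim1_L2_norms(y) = [0.06, 0.11]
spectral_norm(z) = 1.00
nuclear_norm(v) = 0.15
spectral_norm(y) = 0.13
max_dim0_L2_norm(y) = 0.13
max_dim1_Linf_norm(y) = 0.11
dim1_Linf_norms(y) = [0.06, 0.11]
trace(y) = 0.11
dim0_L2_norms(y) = [0.03, 0.13]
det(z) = -1.01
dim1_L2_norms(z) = [1.0, 1.0]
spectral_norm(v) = 0.13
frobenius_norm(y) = 0.13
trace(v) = 0.13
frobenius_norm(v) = 0.13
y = z @ v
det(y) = -0.00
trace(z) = 0.00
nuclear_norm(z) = 2.01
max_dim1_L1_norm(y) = 0.14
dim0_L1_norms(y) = [0.03, 0.17]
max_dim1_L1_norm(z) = 1.32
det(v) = 0.00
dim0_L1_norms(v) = [0.04, 0.18]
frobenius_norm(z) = 1.42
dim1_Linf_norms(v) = [0.08, 0.1]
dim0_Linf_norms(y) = [0.03, 0.11]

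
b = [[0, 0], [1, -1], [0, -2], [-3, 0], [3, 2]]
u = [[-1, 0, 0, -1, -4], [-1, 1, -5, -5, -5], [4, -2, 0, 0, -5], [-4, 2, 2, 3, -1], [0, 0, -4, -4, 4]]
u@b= [[-9, -8], [1, -1], [-17, -8], [-10, -8], [24, 16]]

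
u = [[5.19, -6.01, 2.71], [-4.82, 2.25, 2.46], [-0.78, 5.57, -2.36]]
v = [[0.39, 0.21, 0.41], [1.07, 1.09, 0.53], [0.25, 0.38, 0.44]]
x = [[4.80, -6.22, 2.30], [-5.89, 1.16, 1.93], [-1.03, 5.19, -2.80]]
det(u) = -86.78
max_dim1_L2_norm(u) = 8.39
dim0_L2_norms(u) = [7.13, 8.5, 4.35]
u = v + x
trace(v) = 1.92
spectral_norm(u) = 10.67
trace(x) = 3.16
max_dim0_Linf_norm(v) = 1.09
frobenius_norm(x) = 11.94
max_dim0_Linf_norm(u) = 6.01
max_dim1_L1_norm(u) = 13.91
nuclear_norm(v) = 2.29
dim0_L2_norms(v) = [1.17, 1.17, 0.8]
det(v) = 0.09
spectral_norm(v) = 1.80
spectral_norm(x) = 10.50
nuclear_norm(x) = 16.46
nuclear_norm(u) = 17.33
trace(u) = 5.08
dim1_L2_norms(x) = [8.19, 6.31, 5.99]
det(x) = -16.29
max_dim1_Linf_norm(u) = 6.01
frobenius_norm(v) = 1.84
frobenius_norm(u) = 11.91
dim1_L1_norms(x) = [13.32, 8.98, 9.02]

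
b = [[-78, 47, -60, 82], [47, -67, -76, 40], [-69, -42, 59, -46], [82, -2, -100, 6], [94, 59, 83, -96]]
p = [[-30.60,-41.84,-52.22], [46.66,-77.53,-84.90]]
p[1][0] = 46.66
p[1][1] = -77.53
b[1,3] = 40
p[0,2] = -52.22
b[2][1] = -42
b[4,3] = -96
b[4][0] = 94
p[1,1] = -77.53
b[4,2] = 83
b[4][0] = 94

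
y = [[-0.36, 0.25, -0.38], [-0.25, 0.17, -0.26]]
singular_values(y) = [0.7, 0.0]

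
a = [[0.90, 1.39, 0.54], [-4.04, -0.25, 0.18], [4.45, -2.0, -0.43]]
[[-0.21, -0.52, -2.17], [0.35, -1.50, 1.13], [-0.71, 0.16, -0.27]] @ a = [[-7.74,4.18,0.73], [11.40,-1.4,-0.57], [-2.49,-0.49,-0.24]]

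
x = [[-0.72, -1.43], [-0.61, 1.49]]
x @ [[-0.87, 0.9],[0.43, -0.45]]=[[0.01, -0.0], [1.17, -1.22]]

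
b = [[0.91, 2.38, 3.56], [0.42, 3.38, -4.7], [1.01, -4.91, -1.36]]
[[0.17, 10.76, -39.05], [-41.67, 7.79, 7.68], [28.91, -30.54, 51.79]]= b @ [[1.51,  -5.5,  4.23], [-6.73,  4.74,  -7.78], [4.16,  1.26,  -6.85]]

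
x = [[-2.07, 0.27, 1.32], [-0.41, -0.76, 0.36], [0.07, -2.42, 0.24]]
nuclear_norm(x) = 5.08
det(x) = -0.01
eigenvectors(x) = [[(0.83+0j), 0.83-0.00j, 0.55+0.00j],[(0.32+0.06j), 0.32-0.06j, (0.1+0j)],[0.42+0.18j, (0.42-0.18j), (0.83+0j)]]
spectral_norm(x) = 2.57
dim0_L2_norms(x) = [2.11, 2.55, 1.39]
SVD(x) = [[0.36, 0.91, 0.2], [-0.23, 0.29, -0.93], [-0.9, 0.29, 0.31]] @ diag([2.5676326492355512, 2.5103105003126167, 0.0019418032444086673]) @ [[-0.28,0.96,0.07], [-0.79,-0.27,0.55], [-0.54,-0.1,-0.83]]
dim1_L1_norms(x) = [3.66, 1.53, 2.73]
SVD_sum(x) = [[-0.26, 0.89, 0.07], [0.17, -0.56, -0.04], [0.65, -2.22, -0.16]] + [[-1.81, -0.62, 1.25], [-0.58, -0.2, 0.4], [-0.58, -0.20, 0.40]] + [[-0.0, -0.00, -0.0], [0.0, 0.00, 0.0], [-0.0, -0.00, -0.00]]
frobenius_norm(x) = 3.59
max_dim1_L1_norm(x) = 3.66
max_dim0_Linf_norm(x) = 2.42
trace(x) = -2.59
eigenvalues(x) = [(-1.29+0.31j), (-1.29-0.31j), (-0.01+0j)]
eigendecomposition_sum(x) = [[(-1.03-2.56j), 0.13+5.81j, (0.66+0.97j)], [-0.20-1.05j, -0.38+2.23j, 0.18+0.42j], [0.04-1.54j, (-1.22+3j), (0.12+0.65j)]] + [[-1.03+2.56j, (0.13-5.81j), (0.66-0.97j)], [-0.20+1.05j, (-0.38-2.23j), (0.18-0.42j)], [(0.04+1.54j), -1.22-3.00j, 0.12-0.65j]] + [[-0.00-0.00j, 0.01-0.00j, -0.00+0.00j], [-0.00-0.00j, 0.00-0.00j, (-0+0j)], [(-0-0j), (0.02-0j), (-0.01+0j)]]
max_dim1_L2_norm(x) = 2.47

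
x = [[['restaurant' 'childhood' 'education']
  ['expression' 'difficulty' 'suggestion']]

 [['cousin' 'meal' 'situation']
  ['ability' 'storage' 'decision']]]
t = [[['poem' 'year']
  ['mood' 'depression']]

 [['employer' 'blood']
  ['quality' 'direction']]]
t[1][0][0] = 'employer'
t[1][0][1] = 'blood'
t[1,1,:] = ['quality', 'direction']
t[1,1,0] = 'quality'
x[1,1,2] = 'decision'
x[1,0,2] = 'situation'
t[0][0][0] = 'poem'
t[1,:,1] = ['blood', 'direction']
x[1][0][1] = 'meal'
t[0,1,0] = 'mood'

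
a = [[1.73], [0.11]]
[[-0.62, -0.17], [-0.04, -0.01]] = a@ [[-0.36, -0.1]]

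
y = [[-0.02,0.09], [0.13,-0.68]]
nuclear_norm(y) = 0.70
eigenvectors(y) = [[0.98, -0.13],[0.19, 0.99]]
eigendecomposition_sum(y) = [[-0.0, -0.0], [-0.0, -0.00]] + [[-0.02, 0.09], [0.13, -0.68]]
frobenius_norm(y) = 0.70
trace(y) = -0.70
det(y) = 0.00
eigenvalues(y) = [-0.0, -0.7]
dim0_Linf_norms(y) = [0.13, 0.68]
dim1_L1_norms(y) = [0.11, 0.81]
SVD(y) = [[-0.13,0.99],[0.99,0.13]] @ diag([0.698421505477684, 0.0027204202406403365]) @ [[0.19,-0.98], [-0.98,-0.19]]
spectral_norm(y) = 0.70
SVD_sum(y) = [[-0.02, 0.09], [0.13, -0.68]] + [[-0.0, -0.0], [-0.00, -0.0]]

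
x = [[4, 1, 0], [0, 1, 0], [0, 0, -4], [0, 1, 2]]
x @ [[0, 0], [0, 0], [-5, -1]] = [[0, 0], [0, 0], [20, 4], [-10, -2]]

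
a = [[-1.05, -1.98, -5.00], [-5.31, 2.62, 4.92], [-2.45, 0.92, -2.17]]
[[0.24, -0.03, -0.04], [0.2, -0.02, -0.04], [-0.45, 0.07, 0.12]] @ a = [[0.01, -0.59, -1.26], [-0.01, -0.49, -1.01], [-0.19, 1.18, 2.33]]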